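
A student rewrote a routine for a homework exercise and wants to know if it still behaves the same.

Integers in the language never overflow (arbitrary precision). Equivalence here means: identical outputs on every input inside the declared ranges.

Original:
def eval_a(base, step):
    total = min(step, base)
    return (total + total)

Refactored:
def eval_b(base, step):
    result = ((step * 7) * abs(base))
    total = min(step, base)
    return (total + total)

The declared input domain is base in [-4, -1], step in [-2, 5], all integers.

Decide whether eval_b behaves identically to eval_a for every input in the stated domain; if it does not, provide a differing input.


Whatever the rewrite altered, no input in the stated domain can expose a difference.
Tracing base=-3, step=1: eval_a: total = -3; return -6 | eval_b: result = 21; total = -3; return -6 — matching result -6.
Checked all 32 inputs in the declared domain: the outputs agree on every one.
verdict: equivalent


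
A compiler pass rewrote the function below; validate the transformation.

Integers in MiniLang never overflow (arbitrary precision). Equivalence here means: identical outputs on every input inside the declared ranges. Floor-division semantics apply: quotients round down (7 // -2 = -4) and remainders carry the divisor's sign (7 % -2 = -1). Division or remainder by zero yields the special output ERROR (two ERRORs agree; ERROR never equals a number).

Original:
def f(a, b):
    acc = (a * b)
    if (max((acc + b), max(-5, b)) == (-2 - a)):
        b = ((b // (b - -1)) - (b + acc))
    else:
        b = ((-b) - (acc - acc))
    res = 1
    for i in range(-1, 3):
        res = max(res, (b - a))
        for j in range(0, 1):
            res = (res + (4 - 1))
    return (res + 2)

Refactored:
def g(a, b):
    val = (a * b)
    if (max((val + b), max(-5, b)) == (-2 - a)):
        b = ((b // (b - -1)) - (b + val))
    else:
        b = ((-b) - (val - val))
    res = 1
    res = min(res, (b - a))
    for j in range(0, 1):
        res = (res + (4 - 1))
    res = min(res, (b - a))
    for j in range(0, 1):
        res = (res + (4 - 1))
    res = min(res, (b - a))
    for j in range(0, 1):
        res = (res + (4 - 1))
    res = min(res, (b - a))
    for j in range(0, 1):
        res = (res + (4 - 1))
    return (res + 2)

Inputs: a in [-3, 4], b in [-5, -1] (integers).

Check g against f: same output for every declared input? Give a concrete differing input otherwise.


At a=-3, b=-5: f gives 22, g gives 13.
verdict: not equivalent; witness: a=-3, b=-5


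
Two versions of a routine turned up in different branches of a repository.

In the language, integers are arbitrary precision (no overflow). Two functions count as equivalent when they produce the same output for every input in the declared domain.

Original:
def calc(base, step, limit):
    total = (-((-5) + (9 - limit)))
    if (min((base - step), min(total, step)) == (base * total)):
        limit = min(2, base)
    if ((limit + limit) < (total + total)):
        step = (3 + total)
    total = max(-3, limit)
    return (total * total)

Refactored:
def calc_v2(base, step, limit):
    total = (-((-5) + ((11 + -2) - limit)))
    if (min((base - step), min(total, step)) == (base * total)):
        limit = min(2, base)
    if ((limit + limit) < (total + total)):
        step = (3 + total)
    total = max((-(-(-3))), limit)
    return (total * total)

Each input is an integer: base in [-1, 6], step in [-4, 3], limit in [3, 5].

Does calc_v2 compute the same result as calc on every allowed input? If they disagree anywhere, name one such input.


Side by side, the visible changes include: arithmetic usage differs, and constant usage differs.
Spot check at base=3, step=1, limit=3 — calc: total = -1; (min((base - step), min(total, step)) == (base * total)) -> false; ((limit + limit) < (total + total)) -> false; total = 3; return 9. calc_v2: total = -1; (min((base - step), min(total, step)) == (base * total)) -> false; ((limit + limit) < (total + total)) -> false; total = 3; return 9. Both give 9.
Every one of the 192 inputs gives matching results.
verdict: equivalent


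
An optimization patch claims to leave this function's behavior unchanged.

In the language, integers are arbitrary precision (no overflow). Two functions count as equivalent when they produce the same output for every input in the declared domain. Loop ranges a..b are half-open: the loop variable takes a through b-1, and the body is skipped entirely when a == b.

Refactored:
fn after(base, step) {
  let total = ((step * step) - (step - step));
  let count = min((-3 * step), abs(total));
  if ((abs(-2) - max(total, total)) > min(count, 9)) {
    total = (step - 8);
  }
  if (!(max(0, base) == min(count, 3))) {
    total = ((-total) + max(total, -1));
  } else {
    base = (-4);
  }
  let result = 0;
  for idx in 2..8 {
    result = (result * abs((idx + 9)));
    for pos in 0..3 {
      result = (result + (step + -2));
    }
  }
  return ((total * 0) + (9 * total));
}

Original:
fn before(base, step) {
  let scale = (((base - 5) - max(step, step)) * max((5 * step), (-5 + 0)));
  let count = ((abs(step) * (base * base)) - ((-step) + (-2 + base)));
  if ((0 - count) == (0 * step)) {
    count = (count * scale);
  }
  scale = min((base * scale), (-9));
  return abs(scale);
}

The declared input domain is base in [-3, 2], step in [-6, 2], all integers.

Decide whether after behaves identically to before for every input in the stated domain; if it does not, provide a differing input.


Evaluate both at base=-3, step=-6.
before: scale=10, then count=53, then ((0 - count) == (0 * step)) is false, then scale=-30, then returns 30
after: total=36, then count=18, then ((abs(-2) - max(total, total)) > min(count, 9)) is false, then (!(max(0, base) == min(count, 3))) is true, then total=0, then result=0, then (idx=2), then result=0, then (pos=0), then result=-8, then (pos=1), then result=-16, then (pos=2), then result=-24, then (idx=3), then result=-288, then (pos=0), then result=-296, then (pos=1), then result=-304, then (pos=2), then result=-312, then (idx=4), then result=-4056, then (pos=0), then result=-4064, then (pos=1), then result=-4072, then (pos=2), then result=-4080, then (idx=5), then result=-57120, then (pos=0), then result=-57128, then (pos=1), then result=-57136, then (pos=2), then result=-57144, then (idx=6), then result=-857160, then (pos=0), then result=-857168, then (pos=1), then result=-857176, then (pos=2), then result=-857184, then (idx=7), then result=-13714944, then (pos=0), then result=-13714952, then (pos=1), then result=-13714960, then (pos=2), then result=-13714968, then returns 0
30 vs 0 — the two versions disagree here.
verdict: not equivalent; witness: base=-3, step=-6


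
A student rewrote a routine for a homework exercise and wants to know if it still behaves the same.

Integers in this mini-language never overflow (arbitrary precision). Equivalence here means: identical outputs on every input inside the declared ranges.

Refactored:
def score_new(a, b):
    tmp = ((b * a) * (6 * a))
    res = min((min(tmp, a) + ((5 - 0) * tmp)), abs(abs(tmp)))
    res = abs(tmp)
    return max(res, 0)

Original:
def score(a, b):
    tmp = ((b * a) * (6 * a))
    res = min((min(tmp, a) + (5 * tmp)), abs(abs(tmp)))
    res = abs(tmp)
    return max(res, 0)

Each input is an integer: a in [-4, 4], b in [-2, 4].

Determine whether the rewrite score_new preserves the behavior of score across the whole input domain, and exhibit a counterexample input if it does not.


The two versions differ — the changes include arithmetic usage differs, and constant usage differs.
Spot check at a=-4, b=4 — score: tmp := 384 | res := 384 | res := 384 | result 384. score_new: tmp := 384 | res := 384 | res := 384 | result 384. Both give 384.
Sweeping the whole domain (63 inputs) finds no disagreement.
verdict: equivalent


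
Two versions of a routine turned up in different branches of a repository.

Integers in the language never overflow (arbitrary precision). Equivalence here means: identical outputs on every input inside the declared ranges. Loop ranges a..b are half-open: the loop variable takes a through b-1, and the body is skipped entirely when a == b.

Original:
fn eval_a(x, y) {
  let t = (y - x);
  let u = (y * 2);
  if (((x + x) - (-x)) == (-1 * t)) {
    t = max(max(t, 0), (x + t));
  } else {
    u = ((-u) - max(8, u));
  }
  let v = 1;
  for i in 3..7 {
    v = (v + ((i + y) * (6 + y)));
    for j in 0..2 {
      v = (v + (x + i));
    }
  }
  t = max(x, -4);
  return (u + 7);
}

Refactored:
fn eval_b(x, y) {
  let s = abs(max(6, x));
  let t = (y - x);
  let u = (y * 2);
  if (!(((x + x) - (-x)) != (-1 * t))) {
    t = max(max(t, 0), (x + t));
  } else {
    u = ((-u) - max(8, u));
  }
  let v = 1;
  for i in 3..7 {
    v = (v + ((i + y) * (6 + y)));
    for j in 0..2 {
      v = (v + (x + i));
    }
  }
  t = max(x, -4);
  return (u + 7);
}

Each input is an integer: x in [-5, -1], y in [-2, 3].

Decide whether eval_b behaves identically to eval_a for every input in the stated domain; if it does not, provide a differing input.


Differences: statement counts differ; also comparison usage differs; also min/max/abs usage differs; also constant usage differs; also boolean connective usage differs; also local variable names differ — yet all 30 inputs agree.
verdict: equivalent


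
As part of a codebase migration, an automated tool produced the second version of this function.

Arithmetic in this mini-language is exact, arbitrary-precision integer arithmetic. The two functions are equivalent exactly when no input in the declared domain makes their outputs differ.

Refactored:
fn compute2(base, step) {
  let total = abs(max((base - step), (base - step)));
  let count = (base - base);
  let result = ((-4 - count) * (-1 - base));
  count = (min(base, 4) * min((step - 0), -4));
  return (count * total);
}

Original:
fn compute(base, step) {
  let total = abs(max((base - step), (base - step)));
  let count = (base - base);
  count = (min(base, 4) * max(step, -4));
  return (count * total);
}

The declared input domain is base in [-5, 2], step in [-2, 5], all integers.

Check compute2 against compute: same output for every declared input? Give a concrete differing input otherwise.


These are not equivalent — on base=-5, step=-2 the outputs split (30 vs 60).
compute: total = 3; count = 0; count = 10; return 30
compute2: total = 3; count = 0; result = -16; count = 20; return 60
verdict: not equivalent; witness: base=-5, step=-2


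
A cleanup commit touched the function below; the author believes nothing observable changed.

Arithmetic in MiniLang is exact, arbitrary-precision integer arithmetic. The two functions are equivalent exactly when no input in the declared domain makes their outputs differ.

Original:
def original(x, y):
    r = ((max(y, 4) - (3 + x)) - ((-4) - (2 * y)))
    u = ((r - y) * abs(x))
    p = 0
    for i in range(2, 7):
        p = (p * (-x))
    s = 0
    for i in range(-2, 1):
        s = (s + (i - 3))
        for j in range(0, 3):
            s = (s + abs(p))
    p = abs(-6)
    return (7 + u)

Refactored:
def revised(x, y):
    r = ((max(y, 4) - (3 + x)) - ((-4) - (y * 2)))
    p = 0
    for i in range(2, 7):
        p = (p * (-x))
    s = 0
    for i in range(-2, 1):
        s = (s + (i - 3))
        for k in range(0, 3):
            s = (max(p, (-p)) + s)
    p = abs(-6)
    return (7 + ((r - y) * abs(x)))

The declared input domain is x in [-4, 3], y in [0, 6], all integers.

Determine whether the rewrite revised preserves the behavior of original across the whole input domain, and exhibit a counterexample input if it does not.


Differences: local variable names differ; min/max/abs usage differs; statement counts differ — yet all 56 inputs agree.
verdict: equivalent


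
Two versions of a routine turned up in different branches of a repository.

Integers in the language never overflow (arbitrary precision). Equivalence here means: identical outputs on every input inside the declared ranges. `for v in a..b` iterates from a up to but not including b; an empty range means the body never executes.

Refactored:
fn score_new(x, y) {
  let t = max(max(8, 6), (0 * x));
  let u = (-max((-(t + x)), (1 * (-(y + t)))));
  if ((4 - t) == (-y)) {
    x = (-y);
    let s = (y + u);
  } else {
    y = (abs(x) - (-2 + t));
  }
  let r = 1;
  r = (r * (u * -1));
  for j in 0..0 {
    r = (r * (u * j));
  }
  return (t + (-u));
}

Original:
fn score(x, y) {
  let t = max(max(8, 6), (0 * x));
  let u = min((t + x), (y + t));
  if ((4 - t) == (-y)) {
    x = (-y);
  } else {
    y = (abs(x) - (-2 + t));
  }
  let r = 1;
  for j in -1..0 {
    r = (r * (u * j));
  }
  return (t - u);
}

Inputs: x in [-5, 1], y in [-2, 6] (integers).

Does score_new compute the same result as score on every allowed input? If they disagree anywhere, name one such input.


Reading the diff, among the changes: min/max/abs usage differs, and statement counts differ, and arithmetic usage differs, and constant usage differs, and local variable names differ, and loop structure differs.
One worked example (x=-1, y=3) — score: t=8, then u=7, then ((4 - t) == (-y)) is false, then y=-5, then r=1, then (j=-1), then r=-7, then returns 1; score_new: t=8, then u=7, then ((4 - t) == (-y)) is false, then y=-5, then r=1, then r=-7, then the loop over j runs zero times, then returns 1; agreement on 1.
Sweeping the whole domain (63 inputs) finds no disagreement.
verdict: equivalent


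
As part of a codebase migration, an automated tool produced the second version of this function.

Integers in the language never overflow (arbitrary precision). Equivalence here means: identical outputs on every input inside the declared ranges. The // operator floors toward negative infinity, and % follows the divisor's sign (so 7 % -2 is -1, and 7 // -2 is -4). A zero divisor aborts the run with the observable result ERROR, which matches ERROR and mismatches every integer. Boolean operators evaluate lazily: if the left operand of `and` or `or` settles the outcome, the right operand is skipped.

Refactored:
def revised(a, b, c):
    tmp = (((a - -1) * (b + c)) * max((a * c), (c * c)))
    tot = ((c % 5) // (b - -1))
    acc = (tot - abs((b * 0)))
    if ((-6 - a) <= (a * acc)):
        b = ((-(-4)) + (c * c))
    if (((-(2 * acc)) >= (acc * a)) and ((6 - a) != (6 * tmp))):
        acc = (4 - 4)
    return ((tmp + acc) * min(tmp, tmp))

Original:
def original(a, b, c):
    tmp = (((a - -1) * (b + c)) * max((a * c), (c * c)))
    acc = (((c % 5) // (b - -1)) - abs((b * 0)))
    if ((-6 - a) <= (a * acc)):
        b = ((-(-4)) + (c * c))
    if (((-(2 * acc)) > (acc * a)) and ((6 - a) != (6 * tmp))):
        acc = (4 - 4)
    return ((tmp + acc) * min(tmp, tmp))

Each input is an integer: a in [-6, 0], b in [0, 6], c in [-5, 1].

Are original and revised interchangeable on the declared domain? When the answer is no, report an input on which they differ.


There is a counterexample at a=-2, b=0, c=-4: 4160 on one side, 4096 on the other.
original: tmp := 64 | acc := 1 | ((-6 - a) <= (a * acc)): true | b := 20 | (((-(2 * acc)) > (acc * a)) and ((6 - a) != (6 * tmp))): false | result 4160
revised: tmp := 64 | tot := 1 | acc := 1 | ((-6 - a) <= (a * acc)): true | b := 20 | (((-(2 * acc)) >= (acc * a)) and ((6 - a) != (6 * tmp))): true | acc := 0 | result 4096
verdict: not equivalent; witness: a=-2, b=0, c=-4


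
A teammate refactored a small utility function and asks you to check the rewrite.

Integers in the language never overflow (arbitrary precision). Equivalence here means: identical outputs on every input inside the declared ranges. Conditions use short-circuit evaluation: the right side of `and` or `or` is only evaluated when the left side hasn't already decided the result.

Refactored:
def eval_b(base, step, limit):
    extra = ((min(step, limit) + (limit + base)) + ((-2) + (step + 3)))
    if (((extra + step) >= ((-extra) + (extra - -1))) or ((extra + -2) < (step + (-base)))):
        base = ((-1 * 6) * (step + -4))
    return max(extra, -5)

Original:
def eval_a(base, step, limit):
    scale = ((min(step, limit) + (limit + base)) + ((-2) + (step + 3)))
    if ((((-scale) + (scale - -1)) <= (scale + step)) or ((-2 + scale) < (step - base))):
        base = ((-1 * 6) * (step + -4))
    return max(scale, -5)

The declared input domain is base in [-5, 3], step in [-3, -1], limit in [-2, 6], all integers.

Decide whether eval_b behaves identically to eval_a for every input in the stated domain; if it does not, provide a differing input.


The two are interchangeable: arithmetic usage differs, plus local variable names differ, plus comparison usage differs, and every declared input agrees.
Spot check at base=-1, step=-3, limit=-2 — eval_a: scale := -8 | ((((-scale) + (scale - -1)) <= (scale + step)) or ((-2 + scale) < (step - base))): true | base := 42 | result -5. eval_b: extra := -8 | (((extra + step) >= ((-extra) + (extra - -1))) or ((extra + -2) < (step + (-base)))): true | base := 42 | result -5. Both give -5.
Across all 243 domain points the two functions coincide.
verdict: equivalent


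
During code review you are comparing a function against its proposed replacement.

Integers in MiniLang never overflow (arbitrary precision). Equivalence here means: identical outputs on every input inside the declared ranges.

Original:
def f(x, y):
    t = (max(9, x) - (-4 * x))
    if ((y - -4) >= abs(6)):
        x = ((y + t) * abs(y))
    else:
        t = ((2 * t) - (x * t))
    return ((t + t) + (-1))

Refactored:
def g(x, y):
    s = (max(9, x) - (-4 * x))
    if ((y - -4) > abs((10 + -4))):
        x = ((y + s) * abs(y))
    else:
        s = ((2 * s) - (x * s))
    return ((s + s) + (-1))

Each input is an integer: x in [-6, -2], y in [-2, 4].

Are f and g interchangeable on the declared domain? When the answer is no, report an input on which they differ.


Run the pair on x=-6, y=2.
f: t := -15 | ((y - -4) >= abs(6)): true | x := -26 | result -31
g: s := -15 | ((y - -4) > abs((10 + -4))): false | s := -120 | result -241
-31 != -241, so the rewrite changes behavior.
verdict: not equivalent; witness: x=-6, y=2


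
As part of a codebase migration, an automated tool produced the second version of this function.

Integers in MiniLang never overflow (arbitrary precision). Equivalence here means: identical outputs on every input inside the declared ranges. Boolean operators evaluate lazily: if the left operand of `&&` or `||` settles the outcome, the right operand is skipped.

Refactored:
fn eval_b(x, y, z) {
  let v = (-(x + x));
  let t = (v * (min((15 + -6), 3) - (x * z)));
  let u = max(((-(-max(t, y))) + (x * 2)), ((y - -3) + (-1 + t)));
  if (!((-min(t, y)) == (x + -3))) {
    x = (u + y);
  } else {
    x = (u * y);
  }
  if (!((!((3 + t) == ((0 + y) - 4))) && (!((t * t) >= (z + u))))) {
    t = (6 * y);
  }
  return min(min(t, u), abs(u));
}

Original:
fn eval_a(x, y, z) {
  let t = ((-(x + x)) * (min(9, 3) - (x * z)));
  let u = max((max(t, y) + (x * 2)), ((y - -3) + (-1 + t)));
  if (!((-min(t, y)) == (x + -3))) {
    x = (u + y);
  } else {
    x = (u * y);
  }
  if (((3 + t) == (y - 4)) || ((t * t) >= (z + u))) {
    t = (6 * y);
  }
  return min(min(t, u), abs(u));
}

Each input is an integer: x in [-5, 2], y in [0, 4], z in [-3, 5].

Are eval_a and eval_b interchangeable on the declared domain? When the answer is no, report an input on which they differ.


Behavior is preserved: although boolean connective usage differs, local variable names differ, statement counts differ, constant usage differs, arithmetic usage differs, the outputs never diverge.
As a probe, take x=-4, y=1, z=-1: eval_a runs t = -8; u = -5; (!((-min(t, y)) == (x + -3))) -> true; x = -4; (((3 + t) == (y - 4)) || ((t * t) >= (z + u))) -> true; t = 6; return -5; eval_b runs v = 8; t = -8; u = -5; (!((-min(t, y)) == (x + -3))) -> true; x = -4; (!((!((3 + t) == ((0 + y) - 4))) && (!((t * t) >= (z + u))))) -> true; t = 6; return -5; both end at -5.
Across all 360 domain points the two functions coincide.
verdict: equivalent


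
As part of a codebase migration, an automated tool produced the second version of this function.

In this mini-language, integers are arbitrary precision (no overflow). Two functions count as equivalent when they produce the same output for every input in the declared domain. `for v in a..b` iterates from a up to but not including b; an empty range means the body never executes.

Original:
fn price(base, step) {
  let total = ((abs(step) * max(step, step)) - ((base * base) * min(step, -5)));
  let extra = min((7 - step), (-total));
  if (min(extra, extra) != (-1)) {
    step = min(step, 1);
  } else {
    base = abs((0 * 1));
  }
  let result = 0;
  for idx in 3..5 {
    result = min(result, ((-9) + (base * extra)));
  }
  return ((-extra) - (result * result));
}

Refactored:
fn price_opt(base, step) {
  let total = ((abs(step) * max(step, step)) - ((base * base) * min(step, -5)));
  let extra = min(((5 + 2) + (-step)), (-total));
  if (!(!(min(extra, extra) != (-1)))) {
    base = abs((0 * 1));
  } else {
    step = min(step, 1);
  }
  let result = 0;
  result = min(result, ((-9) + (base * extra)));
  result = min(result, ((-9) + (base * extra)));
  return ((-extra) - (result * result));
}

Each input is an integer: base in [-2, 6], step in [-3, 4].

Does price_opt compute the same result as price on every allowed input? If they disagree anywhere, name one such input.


Evaluate both at base=-2, step=-3.
price: total := 11 | extra := -11 | (min(extra, extra) != (-1)): true | step := -3 | result := 0 | iter idx=3: | result := 0 | iter idx=4: | result := 0 | result 11
price_opt: total := 11 | extra := -11 | (!(!(min(extra, extra) != (-1)))): true | base := 0 | result := 0 | result := -9 | result := -9 | result -70
11 != -70, so the rewrite changes behavior.
verdict: not equivalent; witness: base=-2, step=-3


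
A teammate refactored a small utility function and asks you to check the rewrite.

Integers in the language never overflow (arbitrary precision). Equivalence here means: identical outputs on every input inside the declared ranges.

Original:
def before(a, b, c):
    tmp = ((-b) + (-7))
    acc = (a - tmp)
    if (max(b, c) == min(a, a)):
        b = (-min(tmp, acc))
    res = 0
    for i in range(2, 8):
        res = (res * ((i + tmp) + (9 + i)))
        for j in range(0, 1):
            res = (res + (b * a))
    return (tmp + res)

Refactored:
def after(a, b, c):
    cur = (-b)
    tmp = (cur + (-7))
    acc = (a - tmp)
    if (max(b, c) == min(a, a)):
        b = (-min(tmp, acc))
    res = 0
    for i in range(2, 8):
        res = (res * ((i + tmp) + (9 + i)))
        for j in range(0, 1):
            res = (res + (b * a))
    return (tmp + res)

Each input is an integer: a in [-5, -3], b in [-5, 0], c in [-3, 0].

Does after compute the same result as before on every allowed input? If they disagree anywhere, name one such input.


Although local variable names differ; statement counts differ, 72/72 inputs agree.
verdict: equivalent


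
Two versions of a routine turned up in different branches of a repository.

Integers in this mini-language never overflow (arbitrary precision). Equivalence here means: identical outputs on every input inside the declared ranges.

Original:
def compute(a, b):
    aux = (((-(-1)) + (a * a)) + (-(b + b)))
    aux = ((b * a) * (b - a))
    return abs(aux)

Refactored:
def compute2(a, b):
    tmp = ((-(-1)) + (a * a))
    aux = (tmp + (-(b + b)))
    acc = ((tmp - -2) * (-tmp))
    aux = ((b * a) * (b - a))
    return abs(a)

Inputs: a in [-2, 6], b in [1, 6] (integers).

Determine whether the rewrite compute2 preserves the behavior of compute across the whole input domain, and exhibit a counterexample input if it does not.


Input a=-2, b=1: 6 from compute versus 2 from compute2.
verdict: not equivalent; witness: a=-2, b=1


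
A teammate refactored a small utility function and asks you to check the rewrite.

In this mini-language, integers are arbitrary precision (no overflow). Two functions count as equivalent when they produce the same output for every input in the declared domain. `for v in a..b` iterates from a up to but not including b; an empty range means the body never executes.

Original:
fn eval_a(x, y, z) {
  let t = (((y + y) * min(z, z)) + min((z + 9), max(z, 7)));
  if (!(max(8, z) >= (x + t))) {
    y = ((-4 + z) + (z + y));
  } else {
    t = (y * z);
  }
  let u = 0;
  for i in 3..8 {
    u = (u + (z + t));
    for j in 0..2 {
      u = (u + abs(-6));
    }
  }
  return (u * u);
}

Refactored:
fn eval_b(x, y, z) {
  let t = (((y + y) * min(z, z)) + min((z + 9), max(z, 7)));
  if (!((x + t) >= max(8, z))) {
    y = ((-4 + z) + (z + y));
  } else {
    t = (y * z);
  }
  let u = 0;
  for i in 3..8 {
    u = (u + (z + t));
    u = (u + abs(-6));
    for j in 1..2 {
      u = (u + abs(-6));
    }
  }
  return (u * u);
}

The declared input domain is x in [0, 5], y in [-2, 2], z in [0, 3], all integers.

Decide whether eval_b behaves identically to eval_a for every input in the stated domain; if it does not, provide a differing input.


Run the pair on x=0, y=-2, z=0.
eval_a: t=7, then (!(max(8, z) >= (x + t))) is false, then t=0, then u=0, then (i=3), then u=0, then (j=0), then u=6, then (j=1), then u=12, then (i=4), then u=12, then (j=0), then u=18, then (j=1), then u=24, then (i=5), then u=24, then (j=0), then u=30, then (j=1), then u=36, then (i=6), then u=36, then (j=0), then u=42, then (j=1), then u=48, then (i=7), then u=48, then (j=0), then u=54, then (j=1), then u=60, then returns 3600
eval_b: t=7, then (!((x + t) >= max(8, z))) is true, then y=-6, then u=0, then (i=3), then u=7, then u=13, then (j=1), then u=19, then (i=4), then u=26, then u=32, then (j=1), then u=38, then (i=5), then u=45, then u=51, then (j=1), then u=57, then (i=6), then u=64, then u=70, then (j=1), then u=76, then (i=7), then u=83, then u=89, then (j=1), then u=95, then returns 9025
3600 vs 9025 — the two versions disagree here.
verdict: not equivalent; witness: x=0, y=-2, z=0


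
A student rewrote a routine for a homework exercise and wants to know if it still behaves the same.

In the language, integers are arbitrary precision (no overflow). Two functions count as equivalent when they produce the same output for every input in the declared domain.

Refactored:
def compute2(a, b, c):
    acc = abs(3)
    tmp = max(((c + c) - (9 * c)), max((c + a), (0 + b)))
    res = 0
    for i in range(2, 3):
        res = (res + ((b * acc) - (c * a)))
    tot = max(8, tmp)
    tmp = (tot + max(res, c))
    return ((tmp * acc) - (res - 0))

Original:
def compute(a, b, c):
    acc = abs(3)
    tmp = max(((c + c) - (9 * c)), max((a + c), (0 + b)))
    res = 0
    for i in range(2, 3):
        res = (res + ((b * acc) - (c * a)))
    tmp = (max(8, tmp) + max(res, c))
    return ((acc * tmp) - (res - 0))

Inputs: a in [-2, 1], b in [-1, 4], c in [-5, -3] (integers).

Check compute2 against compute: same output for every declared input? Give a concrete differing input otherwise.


The two versions differ — the changes include local variable names differ; and statement counts differ.
Tracing a=-1, b=0, c=-4: compute: acc = 3; tmp = 28; res = 0; [i=2]; res = -4; tmp = 24; return 76 | compute2: acc = 3; tmp = 28; res = 0; [i=2]; res = -4; tot = 28; tmp = 24; return 76 — matching result 76.
Sweeping the whole domain (72 inputs) finds no disagreement.
verdict: equivalent


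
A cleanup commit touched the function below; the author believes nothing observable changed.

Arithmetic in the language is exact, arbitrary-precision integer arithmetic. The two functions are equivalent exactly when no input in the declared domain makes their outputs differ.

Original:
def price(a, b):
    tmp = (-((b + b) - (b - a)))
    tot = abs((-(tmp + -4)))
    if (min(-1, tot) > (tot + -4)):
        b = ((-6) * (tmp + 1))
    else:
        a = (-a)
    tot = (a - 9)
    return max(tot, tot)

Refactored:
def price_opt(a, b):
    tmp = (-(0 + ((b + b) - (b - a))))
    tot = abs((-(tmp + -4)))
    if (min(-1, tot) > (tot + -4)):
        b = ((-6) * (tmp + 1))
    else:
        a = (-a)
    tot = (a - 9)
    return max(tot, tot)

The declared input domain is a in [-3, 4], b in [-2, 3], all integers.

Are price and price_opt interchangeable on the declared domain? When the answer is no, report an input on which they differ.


Side by side, the visible changes include: arithmetic usage differs; and constant usage differs.
As a probe, take a=-3, b=2: price runs tmp = 1; tot = 3; (min(-1, tot) > (tot + -4)) -> false; a = 3; tot = -6; return -6; price_opt runs tmp = 1; tot = 3; (min(-1, tot) > (tot + -4)) -> false; a = 3; tot = -6; return -6; both end at -6.
Every one of the 48 inputs gives matching results.
verdict: equivalent


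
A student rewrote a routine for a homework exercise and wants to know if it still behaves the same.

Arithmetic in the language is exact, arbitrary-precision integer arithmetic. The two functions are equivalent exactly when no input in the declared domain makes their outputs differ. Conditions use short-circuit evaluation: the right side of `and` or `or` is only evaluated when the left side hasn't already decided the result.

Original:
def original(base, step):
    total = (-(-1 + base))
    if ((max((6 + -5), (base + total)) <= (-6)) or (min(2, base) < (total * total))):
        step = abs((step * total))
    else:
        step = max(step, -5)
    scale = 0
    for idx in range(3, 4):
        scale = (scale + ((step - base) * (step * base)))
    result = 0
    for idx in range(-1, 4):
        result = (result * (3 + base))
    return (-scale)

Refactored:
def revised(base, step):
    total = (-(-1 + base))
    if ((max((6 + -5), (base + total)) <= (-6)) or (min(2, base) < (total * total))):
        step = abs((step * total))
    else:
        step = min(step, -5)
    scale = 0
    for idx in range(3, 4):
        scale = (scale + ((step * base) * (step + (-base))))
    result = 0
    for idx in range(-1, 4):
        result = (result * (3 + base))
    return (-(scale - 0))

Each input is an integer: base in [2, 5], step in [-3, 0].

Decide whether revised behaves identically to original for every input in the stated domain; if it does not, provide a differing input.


The rewrite breaks on base=2, step=-3, where the results are -30 and -70.
original: total = -1; ((max((6 + -5), (base + total)) <= (-6)) or (min(2, base) < (total * total))) -> false; step = -3; scale = 0; [idx=3]; scale = 30; result = 0; [idx=-1]; result = 0; [idx=0]; result = 0; [idx=1]; result = 0; [idx=2]; result = 0; [idx=3]; result = 0; return -30
revised: total = -1; ((max((6 + -5), (base + total)) <= (-6)) or (min(2, base) < (total * total))) -> false; step = -5; scale = 0; [idx=3]; scale = 70; result = 0; [idx=-1]; result = 0; [idx=0]; result = 0; [idx=1]; result = 0; [idx=2]; result = 0; [idx=3]; result = 0; return -70
verdict: not equivalent; witness: base=2, step=-3


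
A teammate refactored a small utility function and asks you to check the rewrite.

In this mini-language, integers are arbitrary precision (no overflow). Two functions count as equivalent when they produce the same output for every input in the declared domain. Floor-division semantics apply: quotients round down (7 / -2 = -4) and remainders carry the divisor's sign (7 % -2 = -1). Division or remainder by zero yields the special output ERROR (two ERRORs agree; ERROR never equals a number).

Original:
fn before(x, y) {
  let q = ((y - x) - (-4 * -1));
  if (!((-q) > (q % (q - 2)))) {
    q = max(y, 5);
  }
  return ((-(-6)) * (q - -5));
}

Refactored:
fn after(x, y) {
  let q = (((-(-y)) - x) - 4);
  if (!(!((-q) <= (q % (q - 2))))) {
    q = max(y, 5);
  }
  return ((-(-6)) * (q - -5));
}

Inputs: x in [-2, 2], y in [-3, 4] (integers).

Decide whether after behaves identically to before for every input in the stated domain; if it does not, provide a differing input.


Reading the diff, among the changes: boolean connective usage differs, plus constant usage differs, plus arithmetic usage differs, plus comparison usage differs.
Spot check at x=2, y=-2 — before: q := -8 | (!((-q) > (q % (q - 2)))): false | result -18. after: q := -8 | (!(!((-q) <= (q % (q - 2))))): false | result -18. Both give -18.
An exhaustive pass over the 40 declared inputs shows identical outputs.
verdict: equivalent


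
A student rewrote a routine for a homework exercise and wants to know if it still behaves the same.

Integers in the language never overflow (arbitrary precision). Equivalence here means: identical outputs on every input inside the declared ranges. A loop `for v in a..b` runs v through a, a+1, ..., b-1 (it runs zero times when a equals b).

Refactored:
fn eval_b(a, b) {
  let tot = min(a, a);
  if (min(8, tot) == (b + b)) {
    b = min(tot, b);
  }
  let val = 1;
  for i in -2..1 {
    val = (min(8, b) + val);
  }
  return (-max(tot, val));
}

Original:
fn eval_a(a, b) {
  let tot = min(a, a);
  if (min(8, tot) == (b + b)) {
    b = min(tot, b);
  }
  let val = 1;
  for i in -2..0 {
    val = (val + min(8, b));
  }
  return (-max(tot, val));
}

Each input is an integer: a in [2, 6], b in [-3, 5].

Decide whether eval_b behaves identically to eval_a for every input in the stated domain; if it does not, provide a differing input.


Input a=2, b=1: -3 from eval_a versus -4 from eval_b.
verdict: not equivalent; witness: a=2, b=1


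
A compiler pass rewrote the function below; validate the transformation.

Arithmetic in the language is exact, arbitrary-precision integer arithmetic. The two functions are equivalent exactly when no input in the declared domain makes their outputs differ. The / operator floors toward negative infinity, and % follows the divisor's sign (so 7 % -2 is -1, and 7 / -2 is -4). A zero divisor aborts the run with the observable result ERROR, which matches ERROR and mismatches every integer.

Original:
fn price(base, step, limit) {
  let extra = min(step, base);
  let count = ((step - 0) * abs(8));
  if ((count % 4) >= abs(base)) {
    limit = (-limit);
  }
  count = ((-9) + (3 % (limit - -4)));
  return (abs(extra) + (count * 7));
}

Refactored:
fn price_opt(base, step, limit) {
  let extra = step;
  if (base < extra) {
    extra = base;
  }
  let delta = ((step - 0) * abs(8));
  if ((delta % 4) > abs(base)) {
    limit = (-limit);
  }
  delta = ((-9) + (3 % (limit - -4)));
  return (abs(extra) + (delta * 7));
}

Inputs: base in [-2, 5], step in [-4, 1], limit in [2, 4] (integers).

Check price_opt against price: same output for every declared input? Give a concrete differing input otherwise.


Evaluate both at base=0, step=-4, limit=2.
price: extra := -4 | count := -32 | ((count % 4) >= abs(base)): true | limit := -2 | count := -8 | result -52
price_opt: extra := -4 | (base < extra): false | delta := -32 | ((delta % 4) > abs(base)): false | delta := -6 | result -38
-52 vs -38 — the two versions disagree here.
verdict: not equivalent; witness: base=0, step=-4, limit=2


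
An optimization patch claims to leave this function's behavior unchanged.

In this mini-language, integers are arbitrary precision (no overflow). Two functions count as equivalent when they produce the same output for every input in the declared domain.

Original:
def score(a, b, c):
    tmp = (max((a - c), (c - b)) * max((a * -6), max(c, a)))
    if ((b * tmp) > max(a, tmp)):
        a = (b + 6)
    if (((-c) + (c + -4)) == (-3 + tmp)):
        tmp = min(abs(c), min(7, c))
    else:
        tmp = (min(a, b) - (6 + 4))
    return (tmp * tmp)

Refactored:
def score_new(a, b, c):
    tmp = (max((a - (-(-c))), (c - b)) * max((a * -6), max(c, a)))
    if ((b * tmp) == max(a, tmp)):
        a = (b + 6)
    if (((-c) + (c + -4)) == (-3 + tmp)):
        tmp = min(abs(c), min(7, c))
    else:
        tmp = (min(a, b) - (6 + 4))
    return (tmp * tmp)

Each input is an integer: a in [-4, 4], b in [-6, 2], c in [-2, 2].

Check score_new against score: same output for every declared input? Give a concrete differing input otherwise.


These are not equivalent — on a=-4, b=-2, c=-2 the outputs split (196 vs 144).
score: tmp=0, then ((b * tmp) > max(a, tmp)) is false, then (((-c) + (c + -4)) == (-3 + tmp)) is false, then tmp=-14, then returns 196
score_new: tmp=0, then ((b * tmp) == max(a, tmp)) is true, then a=4, then (((-c) + (c + -4)) == (-3 + tmp)) is false, then tmp=-12, then returns 144
verdict: not equivalent; witness: a=-4, b=-2, c=-2


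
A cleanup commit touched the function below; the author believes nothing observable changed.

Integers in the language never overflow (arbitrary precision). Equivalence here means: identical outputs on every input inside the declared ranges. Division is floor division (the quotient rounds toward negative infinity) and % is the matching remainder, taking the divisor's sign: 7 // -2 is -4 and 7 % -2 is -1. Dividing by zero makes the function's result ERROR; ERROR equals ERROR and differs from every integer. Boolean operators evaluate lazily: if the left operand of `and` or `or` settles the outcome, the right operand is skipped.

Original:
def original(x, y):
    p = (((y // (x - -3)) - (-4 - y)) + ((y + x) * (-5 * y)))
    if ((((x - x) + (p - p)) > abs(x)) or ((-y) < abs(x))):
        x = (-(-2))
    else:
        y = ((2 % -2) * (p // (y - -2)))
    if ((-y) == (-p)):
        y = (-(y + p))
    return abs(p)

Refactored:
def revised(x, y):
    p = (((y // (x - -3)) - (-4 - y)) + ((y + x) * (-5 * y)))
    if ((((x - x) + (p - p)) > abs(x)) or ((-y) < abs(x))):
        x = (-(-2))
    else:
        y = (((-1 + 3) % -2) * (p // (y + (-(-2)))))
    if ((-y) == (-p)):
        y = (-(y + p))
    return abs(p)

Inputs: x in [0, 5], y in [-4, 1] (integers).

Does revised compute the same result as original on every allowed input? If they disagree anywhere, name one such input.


Behavior is preserved: although constant usage differs, plus arithmetic usage differs, the outputs never diverge.
Spot check at x=1, y=-4 — original: p=-61, then ((((x - x) + (p - p)) > abs(x)) or ((-y) < abs(x))) is false, then y=0, then ((-y) == (-p)) is false, then returns 61. revised: p=-61, then ((((x - x) + (p - p)) > abs(x)) or ((-y) < abs(x))) is false, then y=0, then ((-y) == (-p)) is false, then returns 61. Both give 61.
Across all 36 domain points the two functions coincide.
verdict: equivalent


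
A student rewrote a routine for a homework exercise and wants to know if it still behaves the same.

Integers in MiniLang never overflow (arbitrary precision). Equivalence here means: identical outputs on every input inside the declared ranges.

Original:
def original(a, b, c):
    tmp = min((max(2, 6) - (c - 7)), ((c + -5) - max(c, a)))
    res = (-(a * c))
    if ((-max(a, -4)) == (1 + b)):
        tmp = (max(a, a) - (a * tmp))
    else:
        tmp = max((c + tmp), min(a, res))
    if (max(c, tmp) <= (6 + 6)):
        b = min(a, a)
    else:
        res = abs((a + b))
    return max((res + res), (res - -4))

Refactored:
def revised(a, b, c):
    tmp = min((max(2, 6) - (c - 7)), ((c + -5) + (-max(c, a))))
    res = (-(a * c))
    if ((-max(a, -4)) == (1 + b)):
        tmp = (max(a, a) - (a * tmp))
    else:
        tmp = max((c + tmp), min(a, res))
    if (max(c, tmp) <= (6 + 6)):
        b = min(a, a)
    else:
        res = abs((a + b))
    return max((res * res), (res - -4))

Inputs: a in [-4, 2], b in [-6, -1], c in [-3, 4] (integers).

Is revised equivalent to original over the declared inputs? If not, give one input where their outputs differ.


Run the pair on a=-4, b=-6, c=-3.
original: tmp=-5, then res=-12, then ((-max(a, -4)) == (1 + b)) is false, then tmp=-8, then (max(c, tmp) <= (6 + 6)) is true, then b=-4, then returns -8
revised: tmp=-5, then res=-12, then ((-max(a, -4)) == (1 + b)) is false, then tmp=-8, then (max(c, tmp) <= (6 + 6)) is true, then b=-4, then returns 144
-8 against 144: the behavior changed.
verdict: not equivalent; witness: a=-4, b=-6, c=-3


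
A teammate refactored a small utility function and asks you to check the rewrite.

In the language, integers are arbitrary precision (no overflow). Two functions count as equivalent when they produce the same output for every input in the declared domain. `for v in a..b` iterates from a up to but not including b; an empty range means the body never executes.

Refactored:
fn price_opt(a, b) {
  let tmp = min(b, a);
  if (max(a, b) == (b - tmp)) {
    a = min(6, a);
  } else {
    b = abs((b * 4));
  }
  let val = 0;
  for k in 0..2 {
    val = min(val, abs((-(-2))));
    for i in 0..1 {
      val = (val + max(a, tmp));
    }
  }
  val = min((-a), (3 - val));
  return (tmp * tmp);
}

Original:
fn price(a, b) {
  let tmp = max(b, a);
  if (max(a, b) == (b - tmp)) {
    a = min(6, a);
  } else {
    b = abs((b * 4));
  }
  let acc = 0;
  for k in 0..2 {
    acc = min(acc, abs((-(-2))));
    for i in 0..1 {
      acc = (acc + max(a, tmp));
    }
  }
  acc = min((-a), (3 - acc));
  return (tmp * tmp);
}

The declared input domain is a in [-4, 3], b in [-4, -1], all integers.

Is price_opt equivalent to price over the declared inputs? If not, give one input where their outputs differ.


Try a=-4, b=-3.
price: tmp=-3, then (max(a, b) == (b - tmp)) is false, then b=12, then acc=0, then (k=0), then acc=0, then (i=0), then acc=-3, then (k=1), then acc=-3, then (i=0), then acc=-6, then acc=4, then returns 9
price_opt: tmp=-4, then (max(a, b) == (b - tmp)) is false, then b=12, then val=0, then (k=0), then val=0, then (i=0), then val=-4, then (k=1), then val=-4, then (i=0), then val=-8, then val=4, then returns 16
9 against 16: the behavior changed.
verdict: not equivalent; witness: a=-4, b=-3
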